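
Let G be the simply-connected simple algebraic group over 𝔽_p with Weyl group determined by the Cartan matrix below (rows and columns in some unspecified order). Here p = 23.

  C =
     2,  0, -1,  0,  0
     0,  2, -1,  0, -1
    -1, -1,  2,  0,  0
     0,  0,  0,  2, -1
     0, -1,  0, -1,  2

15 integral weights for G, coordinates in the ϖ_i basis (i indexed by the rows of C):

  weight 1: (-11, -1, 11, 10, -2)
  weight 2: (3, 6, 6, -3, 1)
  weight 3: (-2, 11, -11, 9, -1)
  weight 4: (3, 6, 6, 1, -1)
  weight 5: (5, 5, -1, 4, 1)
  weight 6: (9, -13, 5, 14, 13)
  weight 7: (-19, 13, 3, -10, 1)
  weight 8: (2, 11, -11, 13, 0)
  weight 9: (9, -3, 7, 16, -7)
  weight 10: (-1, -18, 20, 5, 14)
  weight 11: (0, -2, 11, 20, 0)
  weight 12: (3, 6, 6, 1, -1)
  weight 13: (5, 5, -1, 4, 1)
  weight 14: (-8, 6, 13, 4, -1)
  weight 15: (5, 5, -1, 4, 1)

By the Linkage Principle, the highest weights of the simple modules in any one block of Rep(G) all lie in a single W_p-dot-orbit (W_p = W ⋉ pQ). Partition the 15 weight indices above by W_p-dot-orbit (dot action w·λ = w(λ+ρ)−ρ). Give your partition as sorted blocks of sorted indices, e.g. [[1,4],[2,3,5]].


C ↔ A_5 under row/col permutation; |W(A_5)| = 720.

λ_j+ρ reflected into Ā_23 (⟨·,θ^∨⟩≤23); 5-tuples as given:

    λ_1 → (10, 1, 1, 10, 0)
    λ_2 → (4, 7, 7, 2, 0)
    λ_3 → (10, 1, 1, 10, 0)
    λ_4 → (4, 7, 7, 2, 0)
    λ_5 → (6, 6, 0, 5, 2)
    λ_6 → (6, 6, 0, 5, 2)
    λ_7 → (4, 7, 7, 2, 0)
    λ_8 → (3, 2, 3, 10, 1)
    λ_9 → (6, 6, 0, 5, 2)
    λ_10 → (2, 15, 2, 2, 2)
    λ_11 → (10, 1, 1, 10, 0)
    λ_12 → (4, 7, 7, 2, 0)
    λ_13 → (6, 6, 0, 5, 2)
    λ_14 → (4, 7, 7, 2, 0)
    λ_15 → (6, 6, 0, 5, 2)

Grouping the 15 weights by Ā_23-representative: 5 linkage classes.

[[1, 3, 11], [2, 4, 7, 12, 14], [5, 6, 9, 13, 15], [8], [10]]


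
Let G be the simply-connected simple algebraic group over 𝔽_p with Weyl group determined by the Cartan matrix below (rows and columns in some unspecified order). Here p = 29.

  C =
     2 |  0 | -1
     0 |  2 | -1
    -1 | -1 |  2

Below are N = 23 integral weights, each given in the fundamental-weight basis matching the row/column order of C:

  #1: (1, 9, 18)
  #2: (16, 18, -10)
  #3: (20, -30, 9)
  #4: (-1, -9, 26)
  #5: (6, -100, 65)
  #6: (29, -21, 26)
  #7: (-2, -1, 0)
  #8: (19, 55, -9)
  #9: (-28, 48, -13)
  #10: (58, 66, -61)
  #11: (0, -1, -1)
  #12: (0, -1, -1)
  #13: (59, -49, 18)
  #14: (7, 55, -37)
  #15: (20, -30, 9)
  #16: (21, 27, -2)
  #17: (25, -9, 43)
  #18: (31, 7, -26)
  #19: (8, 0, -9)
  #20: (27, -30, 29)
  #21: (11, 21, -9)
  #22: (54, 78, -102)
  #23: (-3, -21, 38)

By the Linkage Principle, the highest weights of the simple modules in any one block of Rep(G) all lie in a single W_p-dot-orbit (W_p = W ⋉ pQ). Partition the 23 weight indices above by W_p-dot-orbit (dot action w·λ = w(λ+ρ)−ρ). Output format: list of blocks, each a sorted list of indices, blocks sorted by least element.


Cartan matrix: type A_3 (|W|=24); un-permuting the 3 rows.

Each λ_j+ρ reduced to Ā_29; 3-tuples below use C's row order:

  [1] (0, 8, 19) · [2] (8, 10, 9) · [3] (0, 8, 19) · [4] (0, 8, 19) · [5] (4, 14, 8) · [6] (1, 7, 1) · [7] (1, 0, 0) · [8] (8, 10, 9) · [9] (8, 10, 9) · [10] (1, 7, 1) · [11] (1, 0, 0) · [12] (1, 0, 0) · [13] (0, 8, 19) · [14] (1, 7, 1) · [15] (0, 8, 19) · [16] (1, 7, 1) · [17] (4, 14, 8) · [18] (4, 14, 8) · [19] (1, 7, 1) · [20] (1, 0, 0) · [21] (4, 14, 8) · [22] (4, 14, 8) · [23] (8, 10, 9)

The 23 indices split into 5 linkage classes (same alcove rep ⇔ same W_29-dot-orbit):

[[1, 3, 4, 13, 15], [2, 8, 9, 23], [5, 17, 18, 21, 22], [6, 10, 14, 16, 19], [7, 11, 12, 20]]


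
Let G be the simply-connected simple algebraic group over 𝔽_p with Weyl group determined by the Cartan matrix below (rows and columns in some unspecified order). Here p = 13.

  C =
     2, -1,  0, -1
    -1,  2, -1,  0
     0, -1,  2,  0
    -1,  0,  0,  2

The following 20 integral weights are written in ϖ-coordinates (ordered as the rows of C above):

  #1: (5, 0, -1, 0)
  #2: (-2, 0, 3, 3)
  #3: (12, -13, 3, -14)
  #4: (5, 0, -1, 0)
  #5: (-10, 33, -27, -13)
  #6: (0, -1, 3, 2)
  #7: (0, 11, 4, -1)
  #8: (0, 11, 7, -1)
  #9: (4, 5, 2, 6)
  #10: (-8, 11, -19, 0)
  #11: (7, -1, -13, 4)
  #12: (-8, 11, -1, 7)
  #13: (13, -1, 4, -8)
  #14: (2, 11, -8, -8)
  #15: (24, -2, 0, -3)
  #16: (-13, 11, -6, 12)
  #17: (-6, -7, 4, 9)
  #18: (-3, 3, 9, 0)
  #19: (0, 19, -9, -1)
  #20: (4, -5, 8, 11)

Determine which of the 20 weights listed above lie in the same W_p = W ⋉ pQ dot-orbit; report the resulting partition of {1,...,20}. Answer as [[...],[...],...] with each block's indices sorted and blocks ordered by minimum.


Root system A_4: the 4×4 matrix C matches after relabeling.

Each λ_j+ρ reduced to Ā_13; 4-tuples below use C's row order:

  1: (6, 1, 0, 1);  2: (1, 0, 4, 3);  3: (4, 8, 0, 1);  4: (6, 1, 0, 1);  5: (4, 8, 0, 1);  6: (1, 0, 4, 3);  7: (4, 8, 0, 1);  8: (7, 5, 0, 1);  9: (4, 1, 5, 1);  10: (6, 1, 0, 1);  11: (4, 8, 0, 1);  12: (7, 5, 0, 1);  13: (6, 1, 0, 1);  14: (4, 1, 5, 1);  15: (1, 2, 9, 0);  16: (7, 5, 0, 1);  17: (4, 1, 5, 1);  18: (1, 2, 9, 0);  19: (7, 5, 0, 1);  20: (1, 0, 4, 3)

Grouping the 20 weights by Ā_13-representative: 6 linkage classes.

[[1, 4, 10, 13], [2, 6, 20], [3, 5, 7, 11], [8, 12, 16, 19], [9, 14, 17], [15, 18]]


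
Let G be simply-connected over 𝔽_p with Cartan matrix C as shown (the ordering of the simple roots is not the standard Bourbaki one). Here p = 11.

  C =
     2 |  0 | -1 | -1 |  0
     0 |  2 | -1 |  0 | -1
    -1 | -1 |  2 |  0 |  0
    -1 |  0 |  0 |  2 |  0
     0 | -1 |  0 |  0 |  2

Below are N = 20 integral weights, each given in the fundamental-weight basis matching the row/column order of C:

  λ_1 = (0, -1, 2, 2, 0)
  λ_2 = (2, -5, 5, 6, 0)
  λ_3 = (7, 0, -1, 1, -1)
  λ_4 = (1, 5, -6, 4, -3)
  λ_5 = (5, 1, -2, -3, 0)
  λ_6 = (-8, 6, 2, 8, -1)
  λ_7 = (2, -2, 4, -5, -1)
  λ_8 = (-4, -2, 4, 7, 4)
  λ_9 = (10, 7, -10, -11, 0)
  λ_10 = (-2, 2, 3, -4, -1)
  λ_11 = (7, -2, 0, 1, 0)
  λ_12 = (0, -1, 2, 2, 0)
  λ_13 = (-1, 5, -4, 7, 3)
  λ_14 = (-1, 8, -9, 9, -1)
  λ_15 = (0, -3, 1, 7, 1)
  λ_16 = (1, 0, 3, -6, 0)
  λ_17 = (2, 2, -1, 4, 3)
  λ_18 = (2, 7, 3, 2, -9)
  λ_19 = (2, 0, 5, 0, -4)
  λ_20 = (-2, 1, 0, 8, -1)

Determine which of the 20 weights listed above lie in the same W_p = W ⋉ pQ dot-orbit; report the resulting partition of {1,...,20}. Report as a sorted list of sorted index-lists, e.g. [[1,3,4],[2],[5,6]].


Cartan matrix: type A_5 (|W|=720); un-permuting the 5 rows.

Alcove-folded reps (p=11, 20 weights, presented ϖ-order):

  λ_1+ρ ↦ (1, 0, 3, 3, 1)
  λ_2+ρ ↦ (3, 1, 1, 2, 1)
  λ_3+ρ ↦ (8, 1, 0, 2, 0)
  λ_4+ρ ↦ (3, 1, 1, 2, 1)
  λ_5+ρ ↦ (3, 1, 1, 2, 1)
  λ_6+ρ ↦ (3, 2, 4, 1, 1)
  λ_7+ρ ↦ (1, 0, 3, 3, 1)
  λ_8+ρ ↦ (3, 1, 1, 2, 1)
  λ_9+ρ ↦ (8, 1, 0, 2, 0)
  λ_10+ρ ↦ (3, 3, 0, 1, 0)
  λ_11+ρ ↦ (8, 1, 0, 2, 0)
  λ_12+ρ ↦ (1, 0, 3, 3, 1)
  λ_13+ρ ↦ (3, 3, 0, 1, 0)
  λ_14+ρ ↦ (8, 1, 0, 2, 0)
  λ_15+ρ ↦ (1, 2, 0, 8, 0)
  λ_16+ρ ↦ (3, 1, 1, 2, 1)
  λ_17+ρ ↦ (3, 3, 0, 1, 0)
  λ_18+ρ ↦ (1, 0, 3, 3, 1)
  λ_19+ρ ↦ (3, 2, 4, 1, 1)
  λ_20+ρ ↦ (1, 2, 0, 8, 0)

Grouping the 20 weights by Ā_11-representative: 6 linkage classes.

[[1, 7, 12, 18], [2, 4, 5, 8, 16], [3, 9, 11, 14], [6, 19], [10, 13, 17], [15, 20]]


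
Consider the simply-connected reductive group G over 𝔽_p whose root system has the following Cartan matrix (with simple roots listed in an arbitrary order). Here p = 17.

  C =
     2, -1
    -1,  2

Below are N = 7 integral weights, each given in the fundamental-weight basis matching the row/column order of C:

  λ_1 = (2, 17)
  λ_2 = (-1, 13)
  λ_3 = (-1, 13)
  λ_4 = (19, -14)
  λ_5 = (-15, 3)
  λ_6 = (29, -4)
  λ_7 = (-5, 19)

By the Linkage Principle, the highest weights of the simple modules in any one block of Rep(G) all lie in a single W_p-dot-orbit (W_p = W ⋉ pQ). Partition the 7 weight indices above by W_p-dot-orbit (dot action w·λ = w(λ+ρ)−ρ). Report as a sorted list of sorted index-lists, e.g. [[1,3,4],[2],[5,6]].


Cartan matrix: type A_2 (|W|=6); un-permuting the 2 rows.

Ā_17 reps of the 7 weights (A_2, coords as presented):

  [1] (1, 13);  [2] (0, 14);  [3] (0, 14);  [4] (4, 10);  [5] (4, 10);  [6] (4, 10);  [7] (1, 13)

Grouping the 7 weights by Ā_17-representative: 3 linkage classes.

[[1, 7], [2, 3], [4, 5, 6]]


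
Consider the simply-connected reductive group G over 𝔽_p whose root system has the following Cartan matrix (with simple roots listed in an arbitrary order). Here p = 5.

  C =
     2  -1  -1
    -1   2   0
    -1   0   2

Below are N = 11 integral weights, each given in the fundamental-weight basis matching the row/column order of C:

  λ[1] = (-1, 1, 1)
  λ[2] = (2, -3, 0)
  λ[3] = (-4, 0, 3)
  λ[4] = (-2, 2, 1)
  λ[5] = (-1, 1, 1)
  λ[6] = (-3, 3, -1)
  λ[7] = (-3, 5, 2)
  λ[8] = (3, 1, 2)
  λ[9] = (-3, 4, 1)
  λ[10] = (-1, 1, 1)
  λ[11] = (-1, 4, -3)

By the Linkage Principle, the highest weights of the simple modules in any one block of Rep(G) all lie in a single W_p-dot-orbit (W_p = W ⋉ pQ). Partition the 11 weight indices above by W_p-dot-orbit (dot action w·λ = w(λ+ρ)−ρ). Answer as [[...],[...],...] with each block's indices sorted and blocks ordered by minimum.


Type A_3, rank 3, |W|=24; reorder rows/cols to standard.

W_5-reps of the 11 weights in Ā_5 (same 3-coord order as C):

  λ_1+ρ ↦ (0, 2, 2);  λ_2+ρ ↦ (1, 2, 1);  λ_3+ρ ↦ (1, 2, 1);  λ_4+ρ ↦ (1, 2, 1);  λ_5+ρ ↦ (0, 2, 2);  λ_6+ρ ↦ (0, 2, 2);  λ_7+ρ ↦ (1, 2, 1);  λ_8+ρ ↦ (1, 2, 1);  λ_9+ρ ↦ (2, 3, 0);  λ_10+ρ ↦ (0, 2, 2);  λ_11+ρ ↦ (2, 3, 0)

Linkage partition of the 11 weights (3 classes, p=5):

[[1, 5, 6, 10], [2, 3, 4, 7, 8], [9, 11]]


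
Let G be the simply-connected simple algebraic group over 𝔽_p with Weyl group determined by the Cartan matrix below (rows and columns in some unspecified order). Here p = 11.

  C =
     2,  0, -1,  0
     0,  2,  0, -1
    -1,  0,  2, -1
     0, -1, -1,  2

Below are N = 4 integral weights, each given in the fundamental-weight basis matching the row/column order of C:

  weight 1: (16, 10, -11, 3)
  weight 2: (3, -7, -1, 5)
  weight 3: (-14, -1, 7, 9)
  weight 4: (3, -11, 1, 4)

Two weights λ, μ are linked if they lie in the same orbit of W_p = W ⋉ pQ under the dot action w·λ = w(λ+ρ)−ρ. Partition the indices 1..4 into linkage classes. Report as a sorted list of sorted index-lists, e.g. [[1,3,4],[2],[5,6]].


A_4 Cartan matrix, 4 simple roots permuted; ρ=(1,1,1,1).

Alcove-folded reps (p=11, 4 weights, presented ϖ-order):

  λ_1+ρ ↦ (4, 6, 0, 0) · λ_2+ρ ↦ (4, 6, 0, 0) · λ_3+ρ ↦ (1, 5, 3, 2) · λ_4+ρ ↦ (1, 5, 3, 2)

Linkage partition of the 4 weights (2 classes, p=11):

[[1, 2], [3, 4]]


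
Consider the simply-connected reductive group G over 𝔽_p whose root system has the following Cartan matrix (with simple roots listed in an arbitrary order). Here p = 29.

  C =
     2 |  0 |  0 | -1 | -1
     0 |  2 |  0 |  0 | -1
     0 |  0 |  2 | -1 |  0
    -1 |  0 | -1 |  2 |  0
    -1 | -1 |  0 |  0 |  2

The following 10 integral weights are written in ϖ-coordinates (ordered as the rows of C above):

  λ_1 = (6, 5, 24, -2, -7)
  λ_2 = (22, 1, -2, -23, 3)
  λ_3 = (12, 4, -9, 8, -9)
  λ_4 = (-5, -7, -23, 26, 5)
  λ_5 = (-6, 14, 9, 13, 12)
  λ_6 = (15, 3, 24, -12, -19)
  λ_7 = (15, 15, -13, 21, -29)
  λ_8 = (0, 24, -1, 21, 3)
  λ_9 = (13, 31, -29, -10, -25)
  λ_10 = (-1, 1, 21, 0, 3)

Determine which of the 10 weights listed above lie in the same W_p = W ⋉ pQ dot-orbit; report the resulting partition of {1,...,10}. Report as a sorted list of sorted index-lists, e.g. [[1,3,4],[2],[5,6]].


Root system A_5: the 5×5 matrix C matches after relabeling.

Ā_29 reps of the 10 weights (A_5, coords as presented):

  [1] (0, 2, 22, 1, 4) · [2] (0, 2, 22, 1, 4) · [3] (5, 3, 8, 1, 5) · [4] (0, 2, 22, 1, 4) · [5] (5, 3, 8, 1, 5) · [6] (2, 4, 11, 2, 9) · [7] (10, 3, 1, 2, 4) · [8] (0, 2, 22, 1, 4) · [9] (5, 3, 8, 1, 5) · [10] (0, 2, 22, 1, 4)

4 distinct reps among the 10 weights ⇒ 4 W_29-linkage classes:

[[1, 2, 4, 8, 10], [3, 5, 9], [6], [7]]


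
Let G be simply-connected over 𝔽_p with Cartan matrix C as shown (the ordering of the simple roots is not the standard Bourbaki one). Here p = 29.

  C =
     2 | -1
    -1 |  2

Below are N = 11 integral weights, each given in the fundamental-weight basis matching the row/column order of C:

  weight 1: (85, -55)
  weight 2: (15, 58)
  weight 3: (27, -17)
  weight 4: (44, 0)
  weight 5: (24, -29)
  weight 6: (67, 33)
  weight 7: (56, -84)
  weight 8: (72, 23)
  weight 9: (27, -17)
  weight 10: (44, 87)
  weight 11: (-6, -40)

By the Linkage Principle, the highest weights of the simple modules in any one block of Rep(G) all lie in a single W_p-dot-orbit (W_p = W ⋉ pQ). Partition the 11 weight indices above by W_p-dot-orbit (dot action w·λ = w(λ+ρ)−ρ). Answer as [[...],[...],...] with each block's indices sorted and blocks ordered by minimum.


Root system A_2: the 2×2 matrix C matches after relabeling.

W_29-reps of the 11 weights in Ā_29 (same 2-coord order as C):

  λ_1 → (3, 25)
  λ_2 → (12, 16)
  λ_3 → (12, 16)
  λ_4 → (12, 16)
  λ_5 → (3, 25)
  λ_6 → (14, 10)
  λ_7 → (3, 25)
  λ_8 → (14, 10)
  λ_9 → (12, 16)
  λ_10 → (12, 16)
  λ_11 → (14, 10)

These 11 weights hit 3 W_29-dot-orbits; sizes (3, 5, 3):

[[1, 5, 7], [2, 3, 4, 9, 10], [6, 8, 11]]


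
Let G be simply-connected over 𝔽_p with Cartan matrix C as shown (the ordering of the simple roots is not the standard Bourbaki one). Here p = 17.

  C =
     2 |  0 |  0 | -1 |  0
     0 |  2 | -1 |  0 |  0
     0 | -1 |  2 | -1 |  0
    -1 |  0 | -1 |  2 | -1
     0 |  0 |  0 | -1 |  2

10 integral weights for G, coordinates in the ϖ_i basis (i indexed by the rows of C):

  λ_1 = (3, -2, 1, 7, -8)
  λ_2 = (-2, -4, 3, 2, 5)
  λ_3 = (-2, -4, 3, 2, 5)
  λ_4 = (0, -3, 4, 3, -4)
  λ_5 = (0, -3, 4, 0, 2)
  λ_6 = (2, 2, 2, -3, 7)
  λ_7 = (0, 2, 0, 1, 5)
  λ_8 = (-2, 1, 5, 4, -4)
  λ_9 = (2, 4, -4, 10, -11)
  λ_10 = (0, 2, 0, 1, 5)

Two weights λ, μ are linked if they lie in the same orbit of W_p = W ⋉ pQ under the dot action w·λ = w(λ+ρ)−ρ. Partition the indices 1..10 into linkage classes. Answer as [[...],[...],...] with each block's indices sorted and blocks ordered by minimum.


Type D_5, rank 5, |W|=1920; reorder rows/cols to standard.

λ_j+ρ reflected into Ā_17 (⟨·,θ^∨⟩≤17); 5-tuples as given:

  λ_1+ρ ↦ (4, 1, 1, 1, 7) · λ_2+ρ ↦ (1, 3, 1, 2, 6) · λ_3+ρ ↦ (1, 3, 1, 2, 6) · λ_4+ρ ↦ (1, 2, 3, 1, 3) · λ_5+ρ ↦ (1, 2, 3, 1, 3) · λ_6+ρ ↦ (1, 3, 1, 2, 6) · λ_7+ρ ↦ (1, 3, 1, 2, 6) · λ_8+ρ ↦ (1, 2, 3, 1, 3) · λ_9+ρ ↦ (1, 2, 1, 2, 8) · λ_10+ρ ↦ (1, 3, 1, 2, 6)

Grouping the 10 weights by Ā_17-representative: 4 linkage classes.

[[1], [2, 3, 6, 7, 10], [4, 5, 8], [9]]


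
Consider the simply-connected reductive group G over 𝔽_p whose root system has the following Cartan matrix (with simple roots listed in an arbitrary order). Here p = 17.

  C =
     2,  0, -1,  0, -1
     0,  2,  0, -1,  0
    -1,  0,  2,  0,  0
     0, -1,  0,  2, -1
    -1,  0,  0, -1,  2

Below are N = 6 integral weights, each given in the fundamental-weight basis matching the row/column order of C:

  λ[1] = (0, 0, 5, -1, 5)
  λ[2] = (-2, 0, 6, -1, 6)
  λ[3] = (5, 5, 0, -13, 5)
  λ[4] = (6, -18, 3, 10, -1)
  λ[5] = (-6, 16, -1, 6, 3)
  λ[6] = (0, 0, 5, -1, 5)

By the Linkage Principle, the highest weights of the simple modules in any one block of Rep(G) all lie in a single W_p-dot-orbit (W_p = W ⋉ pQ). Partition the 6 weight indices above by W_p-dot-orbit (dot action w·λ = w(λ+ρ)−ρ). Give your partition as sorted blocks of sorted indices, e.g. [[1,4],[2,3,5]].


Dynkin diagram of C (from the 8 off-diagonal −1 entries): A_5.

Ā_17 reps of the 6 weights (A_5, coords as presented):

  1: (1, 1, 6, 0, 6)
  2: (1, 1, 6, 0, 6)
  3: (0, 6, 1, 0, 6)
  4: (0, 6, 1, 0, 6)
  5: (0, 6, 1, 0, 6)
  6: (1, 1, 6, 0, 6)

The 6 indices split into 2 linkage classes (same alcove rep ⇔ same W_17-dot-orbit):

[[1, 2, 6], [3, 4, 5]]


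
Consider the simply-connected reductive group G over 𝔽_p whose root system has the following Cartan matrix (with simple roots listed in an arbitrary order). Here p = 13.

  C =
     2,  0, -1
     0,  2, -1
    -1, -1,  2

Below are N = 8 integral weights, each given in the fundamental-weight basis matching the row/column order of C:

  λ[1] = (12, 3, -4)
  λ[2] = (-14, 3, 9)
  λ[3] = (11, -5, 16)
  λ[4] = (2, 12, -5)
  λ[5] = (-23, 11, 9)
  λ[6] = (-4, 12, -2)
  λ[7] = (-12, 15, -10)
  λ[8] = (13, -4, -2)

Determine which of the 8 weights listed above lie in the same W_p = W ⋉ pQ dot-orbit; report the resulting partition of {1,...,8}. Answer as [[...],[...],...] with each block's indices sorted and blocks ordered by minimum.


A_3 Cartan matrix, 3 simple roots permuted; ρ=(1,1,1).

W_13-reps of the 8 weights in Ā_13 (same 3-coord order as C):

  1: (9, 0, 3);  2: (9, 0, 3);  3: (1, 9, 3);  4: (1, 9, 3);  5: (1, 9, 3);  6: (1, 9, 3);  7: (2, 3, 4);  8: (9, 0, 3)

Partition of {1..8} into 3 W_13-dot-orbits:

[[1, 2, 8], [3, 4, 5, 6], [7]]


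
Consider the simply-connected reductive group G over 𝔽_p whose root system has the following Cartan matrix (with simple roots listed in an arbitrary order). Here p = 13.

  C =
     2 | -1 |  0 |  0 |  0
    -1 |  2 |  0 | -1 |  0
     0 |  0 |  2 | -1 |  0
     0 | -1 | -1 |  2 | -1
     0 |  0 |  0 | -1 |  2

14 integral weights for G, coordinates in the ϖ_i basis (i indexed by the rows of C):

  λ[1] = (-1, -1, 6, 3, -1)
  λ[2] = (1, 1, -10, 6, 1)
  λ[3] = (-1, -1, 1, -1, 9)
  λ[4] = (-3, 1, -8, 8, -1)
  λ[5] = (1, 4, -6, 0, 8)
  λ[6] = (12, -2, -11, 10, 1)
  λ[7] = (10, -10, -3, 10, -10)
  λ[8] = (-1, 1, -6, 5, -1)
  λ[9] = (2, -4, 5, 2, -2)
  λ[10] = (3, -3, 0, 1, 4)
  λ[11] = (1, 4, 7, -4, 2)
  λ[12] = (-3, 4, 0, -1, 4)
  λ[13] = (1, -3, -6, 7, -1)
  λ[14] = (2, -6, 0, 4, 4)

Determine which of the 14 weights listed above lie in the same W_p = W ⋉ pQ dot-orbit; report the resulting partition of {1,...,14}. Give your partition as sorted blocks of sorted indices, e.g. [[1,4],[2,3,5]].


Root system D_5: the 5×5 matrix C matches after relabeling.

Alcove-folded reps (p=13, 14 weights, presented ϖ-order):

  λ_1 → (2, 0, 7, 2, 0);  λ_2 → (2, 0, 7, 2, 0);  λ_3 → (0, 0, 2, 0, 10);  λ_4 → (2, 0, 7, 2, 0);  λ_5 → (2, 2, 1, 0, 5);  λ_6 → (0, 0, 2, 0, 10);  λ_7 → (2, 0, 7, 2, 0);  λ_8 → (0, 2, 5, 1, 0);  λ_9 → (0, 2, 5, 1, 0);  λ_10 → (2, 2, 1, 0, 5);  λ_11 → (0, 2, 5, 1, 0);  λ_12 → (2, 2, 1, 0, 5);  λ_13 → (0, 2, 5, 1, 0);  λ_14 → (2, 2, 1, 0, 5)

The 14 indices split into 4 linkage classes (same alcove rep ⇔ same W_13-dot-orbit):

[[1, 2, 4, 7], [3, 6], [5, 10, 12, 14], [8, 9, 11, 13]]


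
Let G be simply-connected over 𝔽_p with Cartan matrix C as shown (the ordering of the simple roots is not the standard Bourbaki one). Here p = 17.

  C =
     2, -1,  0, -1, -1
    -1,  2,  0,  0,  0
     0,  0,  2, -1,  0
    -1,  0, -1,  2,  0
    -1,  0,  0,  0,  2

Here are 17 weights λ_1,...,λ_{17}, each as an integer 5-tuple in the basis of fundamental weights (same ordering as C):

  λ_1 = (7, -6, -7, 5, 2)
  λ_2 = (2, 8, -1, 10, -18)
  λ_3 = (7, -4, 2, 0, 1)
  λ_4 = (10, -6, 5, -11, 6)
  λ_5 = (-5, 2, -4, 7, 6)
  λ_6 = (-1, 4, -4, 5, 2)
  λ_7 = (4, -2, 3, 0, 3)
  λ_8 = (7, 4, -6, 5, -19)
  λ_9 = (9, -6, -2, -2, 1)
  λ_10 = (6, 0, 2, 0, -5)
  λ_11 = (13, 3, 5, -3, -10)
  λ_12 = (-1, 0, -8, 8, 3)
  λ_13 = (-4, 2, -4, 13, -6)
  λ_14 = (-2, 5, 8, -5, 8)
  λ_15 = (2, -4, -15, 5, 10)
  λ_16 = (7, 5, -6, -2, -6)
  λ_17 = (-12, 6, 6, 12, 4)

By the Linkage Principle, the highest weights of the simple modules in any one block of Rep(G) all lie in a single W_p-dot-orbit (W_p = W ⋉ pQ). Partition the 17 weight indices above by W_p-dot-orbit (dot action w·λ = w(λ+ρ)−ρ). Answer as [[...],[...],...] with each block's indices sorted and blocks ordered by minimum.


Type D_5, rank 5, |W|=1920; reorder rows/cols to standard.

Each λ_j+ρ reduced to Ā_17; 5-tuples below use C's row order:

    1: (0, 5, 3, 3, 3)
    2: (0, 5, 3, 3, 3)
    3: (3, 3, 1, 2, 2)
    4: (3, 1, 3, 1, 3)
    5: (3, 1, 3, 1, 3)
    6: (0, 5, 3, 3, 3)
    7: (3, 1, 3, 1, 4)
    8: (3, 1, 3, 1, 4)
    9: (3, 5, 1, 1, 2)
    10: (3, 1, 3, 1, 4)
    11: (3, 1, 3, 1, 4)
    12: (0, 1, 7, 2, 4)
    13: (0, 5, 3, 3, 3)
    14: (3, 1, 3, 1, 4)
    15: (0, 5, 3, 3, 3)
    16: (3, 3, 1, 2, 2)
    17: (3, 1, 3, 1, 3)

The 17 indices split into 6 linkage classes (same alcove rep ⇔ same W_17-dot-orbit):

[[1, 2, 6, 13, 15], [3, 16], [4, 5, 17], [7, 8, 10, 11, 14], [9], [12]]


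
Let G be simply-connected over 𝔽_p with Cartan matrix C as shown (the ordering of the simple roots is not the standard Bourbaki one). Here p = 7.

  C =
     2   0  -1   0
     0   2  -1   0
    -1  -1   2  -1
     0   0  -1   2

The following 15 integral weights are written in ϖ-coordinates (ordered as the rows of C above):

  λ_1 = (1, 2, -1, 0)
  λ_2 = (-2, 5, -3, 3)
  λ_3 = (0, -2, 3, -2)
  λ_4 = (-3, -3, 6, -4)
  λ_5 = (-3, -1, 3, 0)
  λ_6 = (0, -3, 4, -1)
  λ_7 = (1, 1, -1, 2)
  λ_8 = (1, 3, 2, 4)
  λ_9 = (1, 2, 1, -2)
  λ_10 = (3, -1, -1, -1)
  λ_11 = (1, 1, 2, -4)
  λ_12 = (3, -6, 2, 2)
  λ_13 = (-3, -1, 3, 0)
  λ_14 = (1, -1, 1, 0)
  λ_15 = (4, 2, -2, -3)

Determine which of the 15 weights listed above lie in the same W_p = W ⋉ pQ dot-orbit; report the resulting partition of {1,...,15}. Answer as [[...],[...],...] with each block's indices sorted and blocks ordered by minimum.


Dynkin diagram of C (from the 6 off-diagonal −1 entries): D_4.

Ā_7 reps of the 15 weights (D_4, coords as presented):

  λ_1 → (2, 3, 0, 1) · λ_2 → (2, 3, 0, 1) · λ_3 → (1, 1, 2, 1) · λ_4 → (2, 2, 0, 3) · λ_5 → (2, 0, 2, 1) · λ_6 → (1, 2, 1, 0) · λ_7 → (2, 2, 0, 3) · λ_8 → (2, 0, 2, 1) · λ_9 → (2, 3, 0, 1) · λ_10 → (4, 0, 0, 0) · λ_11 → (2, 2, 0, 3) · λ_12 → (1, 2, 1, 0) · λ_13 → (2, 0, 2, 1) · λ_14 → (2, 0, 2, 1) · λ_15 → (2, 0, 2, 1)

Partition of {1..15} into 6 W_7-dot-orbits:

[[1, 2, 9], [3], [4, 7, 11], [5, 8, 13, 14, 15], [6, 12], [10]]


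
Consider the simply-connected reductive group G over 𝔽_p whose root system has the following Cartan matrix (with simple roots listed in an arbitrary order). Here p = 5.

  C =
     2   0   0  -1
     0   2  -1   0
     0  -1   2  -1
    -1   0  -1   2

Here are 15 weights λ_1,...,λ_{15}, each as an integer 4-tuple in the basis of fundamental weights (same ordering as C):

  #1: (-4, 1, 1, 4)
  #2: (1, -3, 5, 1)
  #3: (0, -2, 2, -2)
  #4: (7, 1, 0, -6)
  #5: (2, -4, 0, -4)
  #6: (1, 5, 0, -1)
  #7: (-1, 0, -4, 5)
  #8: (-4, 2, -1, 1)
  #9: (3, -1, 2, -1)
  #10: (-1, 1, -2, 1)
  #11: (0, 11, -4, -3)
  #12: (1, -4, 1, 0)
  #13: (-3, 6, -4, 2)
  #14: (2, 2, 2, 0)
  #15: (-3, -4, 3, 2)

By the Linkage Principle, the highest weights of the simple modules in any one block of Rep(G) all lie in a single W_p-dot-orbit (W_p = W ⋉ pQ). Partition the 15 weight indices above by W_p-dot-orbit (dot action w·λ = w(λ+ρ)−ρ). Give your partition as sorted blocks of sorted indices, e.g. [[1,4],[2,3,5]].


Dynkin diagram of C (from the 6 off-diagonal −1 entries): A_4.

Each λ_j+ρ reduced to Ā_5; 4-tuples below use C's row order:

  1: (1, 2, 0, 1)
  2: (1, 2, 0, 1)
  3: (0, 1, 1, 1)
  4: (0, 1, 1, 1)
  5: (2, 2, 1, 0)
  6: (0, 1, 1, 1)
  7: (1, 1, 1, 2)
  8: (2, 2, 1, 0)
  9: (2, 2, 1, 0)
  10: (0, 1, 1, 1)
  11: (1, 2, 0, 1)
  12: (2, 2, 1, 0)
  13: (2, 2, 1, 0)
  14: (1, 2, 0, 1)
  15: (0, 1, 1, 1)

Partition of {1..15} into 4 W_5-dot-orbits:

[[1, 2, 11, 14], [3, 4, 6, 10, 15], [5, 8, 9, 12, 13], [7]]


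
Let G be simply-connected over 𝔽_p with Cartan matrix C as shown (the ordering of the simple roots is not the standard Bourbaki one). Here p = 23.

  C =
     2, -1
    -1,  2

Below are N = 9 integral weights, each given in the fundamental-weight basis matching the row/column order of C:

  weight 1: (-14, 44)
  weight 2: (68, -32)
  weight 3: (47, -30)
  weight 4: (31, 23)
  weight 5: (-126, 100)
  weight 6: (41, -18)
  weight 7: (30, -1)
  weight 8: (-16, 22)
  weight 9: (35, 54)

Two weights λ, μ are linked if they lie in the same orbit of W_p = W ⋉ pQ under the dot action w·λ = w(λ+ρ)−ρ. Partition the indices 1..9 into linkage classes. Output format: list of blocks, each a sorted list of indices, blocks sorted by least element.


A_2 Cartan matrix, 2 simple roots permuted; ρ=(1,1).

Ā_23 reps of the 9 weights (A_2, coords as presented):

  1: (9, 1) · 2: (15, 8) · 3: (4, 2) · 4: (9, 1) · 5: (9, 1) · 6: (4, 2) · 7: (15, 8) · 8: (15, 8) · 9: (9, 1)

The 9 indices split into 3 linkage classes (same alcove rep ⇔ same W_23-dot-orbit):

[[1, 4, 5, 9], [2, 7, 8], [3, 6]]


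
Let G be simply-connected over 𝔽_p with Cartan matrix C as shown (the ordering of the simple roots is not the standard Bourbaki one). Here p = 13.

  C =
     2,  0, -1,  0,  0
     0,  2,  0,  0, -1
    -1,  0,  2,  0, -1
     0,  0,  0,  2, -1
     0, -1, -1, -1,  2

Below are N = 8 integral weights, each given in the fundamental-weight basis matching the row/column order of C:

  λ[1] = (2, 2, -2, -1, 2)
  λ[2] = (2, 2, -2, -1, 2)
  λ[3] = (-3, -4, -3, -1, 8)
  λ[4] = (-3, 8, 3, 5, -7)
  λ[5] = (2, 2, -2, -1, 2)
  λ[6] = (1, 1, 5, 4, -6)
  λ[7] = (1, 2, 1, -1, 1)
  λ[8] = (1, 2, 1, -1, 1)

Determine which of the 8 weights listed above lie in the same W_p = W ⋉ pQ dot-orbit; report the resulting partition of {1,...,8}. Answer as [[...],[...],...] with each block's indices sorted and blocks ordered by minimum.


Root system D_5: the 5×5 matrix C matches after relabeling.

Folding the 8 weights λ_j+ρ into Ā_13 (reps in the given 5-coord order):

  λ_1+ρ ↦ (2, 3, 1, 0, 2) · λ_2+ρ ↦ (2, 3, 1, 0, 2) · λ_3+ρ ↦ (2, 3, 2, 0, 2) · λ_4+ρ ↦ (2, 3, 2, 0, 2) · λ_5+ρ ↦ (2, 3, 1, 0, 2) · λ_6+ρ ↦ (2, 3, 1, 0, 2) · λ_7+ρ ↦ (2, 3, 2, 0, 2) · λ_8+ρ ↦ (2, 3, 2, 0, 2)

Linkage partition of the 8 weights (2 classes, p=13):

[[1, 2, 5, 6], [3, 4, 7, 8]]


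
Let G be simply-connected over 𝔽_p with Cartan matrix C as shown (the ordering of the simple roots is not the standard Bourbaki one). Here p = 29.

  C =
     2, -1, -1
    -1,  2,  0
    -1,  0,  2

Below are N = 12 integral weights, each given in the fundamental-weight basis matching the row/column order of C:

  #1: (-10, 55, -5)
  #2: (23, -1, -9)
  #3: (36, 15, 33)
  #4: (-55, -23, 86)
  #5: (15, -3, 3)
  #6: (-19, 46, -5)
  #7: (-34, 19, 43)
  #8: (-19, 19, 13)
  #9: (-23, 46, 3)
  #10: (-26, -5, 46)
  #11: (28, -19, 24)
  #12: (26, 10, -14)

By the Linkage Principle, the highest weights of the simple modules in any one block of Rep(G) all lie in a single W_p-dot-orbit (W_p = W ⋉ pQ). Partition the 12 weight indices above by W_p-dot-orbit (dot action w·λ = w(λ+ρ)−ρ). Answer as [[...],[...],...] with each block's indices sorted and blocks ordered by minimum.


Root system A_3: the 3×3 matrix C matches after relabeling.

Folding the 12 weights λ_j+ρ into Ā_29 (reps in the given 3-coord order):

    λ_1+ρ ↦ (14, 2, 4)
    λ_2+ρ ↦ (16, 0, 8)
    λ_3+ρ ↦ (16, 0, 8)
    λ_4+ρ ↦ (4, 7, 0)
    λ_5+ρ ↦ (14, 2, 4)
    λ_6+ρ ↦ (4, 7, 0)
    λ_7+ρ ↦ (14, 2, 4)
    λ_8+ρ ↦ (14, 2, 4)
    λ_9+ρ ↦ (4, 7, 0)
    λ_10+ρ ↦ (4, 7, 0)
    λ_11+ρ ↦ (4, 7, 0)
    λ_12+ρ ↦ (14, 2, 4)

Partition of {1..12} into 3 W_29-dot-orbits:

[[1, 5, 7, 8, 12], [2, 3], [4, 6, 9, 10, 11]]


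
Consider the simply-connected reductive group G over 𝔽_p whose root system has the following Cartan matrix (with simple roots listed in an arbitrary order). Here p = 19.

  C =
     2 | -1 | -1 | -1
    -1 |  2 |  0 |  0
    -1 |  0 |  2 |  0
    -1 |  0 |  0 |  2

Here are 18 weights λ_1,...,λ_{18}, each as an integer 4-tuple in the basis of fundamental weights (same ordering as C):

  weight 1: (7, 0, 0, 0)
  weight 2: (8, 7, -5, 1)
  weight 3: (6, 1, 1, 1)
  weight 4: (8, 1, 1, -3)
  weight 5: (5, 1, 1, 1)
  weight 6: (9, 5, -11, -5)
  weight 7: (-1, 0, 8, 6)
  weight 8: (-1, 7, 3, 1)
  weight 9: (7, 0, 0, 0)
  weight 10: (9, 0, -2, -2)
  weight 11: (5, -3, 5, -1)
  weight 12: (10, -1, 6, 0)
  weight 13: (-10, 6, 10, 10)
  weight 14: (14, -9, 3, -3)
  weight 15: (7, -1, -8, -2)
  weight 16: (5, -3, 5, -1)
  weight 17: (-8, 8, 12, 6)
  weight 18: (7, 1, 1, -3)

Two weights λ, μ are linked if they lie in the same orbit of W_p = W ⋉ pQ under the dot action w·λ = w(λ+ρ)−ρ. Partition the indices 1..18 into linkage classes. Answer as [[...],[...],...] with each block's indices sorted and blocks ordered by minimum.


Dynkin diagram of C (from the 6 off-diagonal −1 entries): D_4.

Each λ_j+ρ reduced to Ā_19; 4-tuples below use C's row order:

  λ_1+ρ ↦ (8, 1, 1, 1);  λ_2+ρ ↦ (0, 8, 4, 2);  λ_3+ρ ↦ (6, 2, 2, 2);  λ_4+ρ ↦ (6, 2, 2, 2);  λ_5+ρ ↦ (6, 2, 2, 2);  λ_6+ρ ↦ (4, 2, 6, 0);  λ_7+ρ ↦ (0, 1, 9, 7);  λ_8+ρ ↦ (0, 8, 4, 2);  λ_9+ρ ↦ (8, 1, 1, 1);  λ_10+ρ ↦ (8, 1, 1, 1);  λ_11+ρ ↦ (4, 2, 6, 0);  λ_12+ρ ↦ (0, 0, 7, 1);  λ_13+ρ ↦ (6, 2, 2, 2);  λ_14+ρ ↦ (0, 8, 4, 2);  λ_15+ρ ↦ (0, 0, 7, 1);  λ_16+ρ ↦ (4, 2, 6, 0);  λ_17+ρ ↦ (4, 2, 6, 0);  λ_18+ρ ↦ (6, 2, 2, 2)

These 18 weights hit 6 W_19-dot-orbits; sizes (3, 3, 5, 4, 1, 2):

[[1, 9, 10], [2, 8, 14], [3, 4, 5, 13, 18], [6, 11, 16, 17], [7], [12, 15]]


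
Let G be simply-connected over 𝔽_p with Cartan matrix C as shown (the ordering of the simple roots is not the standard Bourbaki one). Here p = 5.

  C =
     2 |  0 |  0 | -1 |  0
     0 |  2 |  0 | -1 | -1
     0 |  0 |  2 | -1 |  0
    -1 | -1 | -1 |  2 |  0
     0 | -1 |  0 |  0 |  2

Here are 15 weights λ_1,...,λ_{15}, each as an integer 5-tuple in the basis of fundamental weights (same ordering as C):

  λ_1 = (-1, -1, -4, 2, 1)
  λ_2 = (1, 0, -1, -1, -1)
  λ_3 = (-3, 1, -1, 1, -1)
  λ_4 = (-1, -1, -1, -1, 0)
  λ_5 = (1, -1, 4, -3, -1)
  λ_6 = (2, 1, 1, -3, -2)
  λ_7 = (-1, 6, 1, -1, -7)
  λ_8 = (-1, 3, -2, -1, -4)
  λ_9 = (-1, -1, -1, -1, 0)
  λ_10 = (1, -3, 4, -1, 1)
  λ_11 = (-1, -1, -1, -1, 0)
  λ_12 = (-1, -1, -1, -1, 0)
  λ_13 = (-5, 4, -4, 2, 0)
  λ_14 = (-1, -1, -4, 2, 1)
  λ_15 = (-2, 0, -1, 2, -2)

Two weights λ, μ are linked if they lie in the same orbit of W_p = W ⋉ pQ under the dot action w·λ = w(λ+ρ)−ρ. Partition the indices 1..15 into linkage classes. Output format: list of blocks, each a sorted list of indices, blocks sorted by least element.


Type D_5, rank 5, |W|=1920; reorder rows/cols to standard.

Ā_5 reps of the 15 weights (D_5, coords as presented):

  λ_1 → (0, 0, 3, 0, 2);  λ_2 → (2, 1, 0, 0, 0);  λ_3 → (2, 1, 0, 0, 0);  λ_4 → (0, 0, 0, 0, 1);  λ_5 → (0, 0, 3, 0, 2);  λ_6 → (1, 1, 0, 1, 0);  λ_7 → (2, 1, 0, 0, 0);  λ_8 → (1, 0, 0, 0, 3);  λ_9 → (0, 0, 0, 0, 1);  λ_10 → (0, 0, 3, 0, 2);  λ_11 → (0, 0, 0, 0, 1);  λ_12 → (0, 0, 0, 0, 1);  λ_13 → (1, 0, 0, 0, 3);  λ_14 → (0, 0, 3, 0, 2);  λ_15 → (1, 1, 0, 1, 0)

Partition of {1..15} into 5 W_5-dot-orbits:

[[1, 5, 10, 14], [2, 3, 7], [4, 9, 11, 12], [6, 15], [8, 13]]


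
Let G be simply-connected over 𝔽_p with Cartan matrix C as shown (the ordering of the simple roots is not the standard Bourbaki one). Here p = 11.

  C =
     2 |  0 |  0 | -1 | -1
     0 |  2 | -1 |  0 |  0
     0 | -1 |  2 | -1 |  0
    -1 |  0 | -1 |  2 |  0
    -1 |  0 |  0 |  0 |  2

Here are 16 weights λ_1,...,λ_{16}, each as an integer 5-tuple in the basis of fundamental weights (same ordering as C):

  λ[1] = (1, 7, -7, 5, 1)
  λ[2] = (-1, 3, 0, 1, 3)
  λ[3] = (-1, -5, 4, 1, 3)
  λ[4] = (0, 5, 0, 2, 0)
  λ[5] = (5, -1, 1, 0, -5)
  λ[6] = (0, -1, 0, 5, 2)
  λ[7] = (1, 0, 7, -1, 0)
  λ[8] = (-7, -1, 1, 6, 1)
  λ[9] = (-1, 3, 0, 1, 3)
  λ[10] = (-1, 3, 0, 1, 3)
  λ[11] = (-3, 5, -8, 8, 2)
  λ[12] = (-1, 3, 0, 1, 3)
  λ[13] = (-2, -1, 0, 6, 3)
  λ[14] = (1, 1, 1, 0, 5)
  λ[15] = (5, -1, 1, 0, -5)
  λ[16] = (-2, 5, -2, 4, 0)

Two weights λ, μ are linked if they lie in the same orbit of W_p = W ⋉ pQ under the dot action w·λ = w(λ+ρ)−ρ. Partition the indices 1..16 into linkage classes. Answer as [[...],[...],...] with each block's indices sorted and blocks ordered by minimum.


Cartan matrix: type A_5 (|W|=720); un-permuting the 5 rows.

Alcove-folded reps (p=11, 16 weights, presented ϖ-order):

    λ_1+ρ ↦ (2, 1, 6, 0, 1)
    λ_2+ρ ↦ (0, 4, 1, 2, 4)
    λ_3+ρ ↦ (0, 4, 1, 2, 4)
    λ_4+ρ ↦ (1, 5, 1, 3, 0)
    λ_5+ρ ↦ (2, 0, 2, 1, 4)
    λ_6+ρ ↦ (1, 0, 1, 6, 3)
    λ_7+ρ ↦ (2, 0, 8, 0, 0)
    λ_8+ρ ↦ (2, 0, 2, 1, 4)
    λ_9+ρ ↦ (0, 4, 1, 2, 4)
    λ_10+ρ ↦ (0, 4, 1, 2, 4)
    λ_11+ρ ↦ (2, 1, 6, 0, 1)
    λ_12+ρ ↦ (0, 4, 1, 2, 4)
    λ_13+ρ ↦ (1, 0, 1, 6, 3)
    λ_14+ρ ↦ (2, 0, 2, 1, 4)
    λ_15+ρ ↦ (2, 0, 2, 1, 4)
    λ_16+ρ ↦ (1, 5, 1, 3, 0)

6 distinct reps among the 16 weights ⇒ 6 W_11-linkage classes:

[[1, 11], [2, 3, 9, 10, 12], [4, 16], [5, 8, 14, 15], [6, 13], [7]]


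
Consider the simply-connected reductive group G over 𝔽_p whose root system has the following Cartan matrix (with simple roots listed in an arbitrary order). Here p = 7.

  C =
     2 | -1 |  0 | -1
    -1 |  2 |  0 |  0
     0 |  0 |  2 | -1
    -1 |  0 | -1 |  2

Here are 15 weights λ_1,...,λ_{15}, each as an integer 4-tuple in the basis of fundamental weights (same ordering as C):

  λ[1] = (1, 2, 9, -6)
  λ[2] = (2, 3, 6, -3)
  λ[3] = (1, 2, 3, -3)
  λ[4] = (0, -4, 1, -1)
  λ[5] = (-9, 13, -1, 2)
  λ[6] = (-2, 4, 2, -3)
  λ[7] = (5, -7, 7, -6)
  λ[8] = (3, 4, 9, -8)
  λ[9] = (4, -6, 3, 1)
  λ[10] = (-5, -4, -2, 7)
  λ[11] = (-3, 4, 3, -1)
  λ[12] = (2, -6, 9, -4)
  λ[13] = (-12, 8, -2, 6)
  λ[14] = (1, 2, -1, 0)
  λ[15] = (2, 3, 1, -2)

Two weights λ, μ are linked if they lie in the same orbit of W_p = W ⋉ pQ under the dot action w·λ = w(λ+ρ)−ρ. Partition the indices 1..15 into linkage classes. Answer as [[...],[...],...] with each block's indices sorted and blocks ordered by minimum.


Root system A_4: the 4×4 matrix C matches after relabeling.

Each λ_j+ρ reduced to Ā_7; 4-tuples below use C's row order:

  λ_1+ρ ↦ (0, 3, 2, 2)
  λ_2+ρ ↦ (0, 1, 0, 2)
  λ_3+ρ ↦ (0, 3, 2, 2)
  λ_4+ρ ↦ (0, 1, 0, 2)
  λ_5+ρ ↦ (0, 1, 0, 2)
  λ_6+ρ ↦ (2, 2, 0, 1)
  λ_7+ρ ↦ (4, 1, 1, 0)
  λ_8+ρ ↦ (0, 3, 2, 2)
  λ_9+ρ ↦ (0, 1, 0, 2)
  λ_10+ρ ↦ (3, 3, 0, 0)
  λ_11+ρ ↦ (0, 3, 2, 2)
  λ_12+ρ ↦ (0, 3, 2, 2)
  λ_13+ρ ↦ (2, 2, 0, 1)
  λ_14+ρ ↦ (2, 3, 0, 1)
  λ_15+ρ ↦ (2, 3, 0, 1)

6 distinct reps among the 15 weights ⇒ 6 W_7-linkage classes:

[[1, 3, 8, 11, 12], [2, 4, 5, 9], [6, 13], [7], [10], [14, 15]]


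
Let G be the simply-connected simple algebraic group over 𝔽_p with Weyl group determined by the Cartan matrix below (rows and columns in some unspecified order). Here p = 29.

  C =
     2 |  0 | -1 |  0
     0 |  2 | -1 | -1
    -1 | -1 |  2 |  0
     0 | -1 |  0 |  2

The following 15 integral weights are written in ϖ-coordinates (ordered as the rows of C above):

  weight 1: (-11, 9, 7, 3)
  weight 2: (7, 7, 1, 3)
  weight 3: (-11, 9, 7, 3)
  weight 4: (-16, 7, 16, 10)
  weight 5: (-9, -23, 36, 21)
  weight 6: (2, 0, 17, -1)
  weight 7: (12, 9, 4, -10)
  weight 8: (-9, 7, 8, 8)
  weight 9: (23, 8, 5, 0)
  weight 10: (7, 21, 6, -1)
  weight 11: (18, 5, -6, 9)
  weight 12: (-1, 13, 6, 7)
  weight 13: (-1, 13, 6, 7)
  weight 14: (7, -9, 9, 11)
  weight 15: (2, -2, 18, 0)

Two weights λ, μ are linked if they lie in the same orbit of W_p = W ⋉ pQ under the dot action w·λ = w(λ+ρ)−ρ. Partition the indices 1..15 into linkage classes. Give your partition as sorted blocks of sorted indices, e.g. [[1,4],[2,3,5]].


Dynkin diagram of C (from the 6 off-diagonal −1 entries): A_4.

λ_j+ρ reflected into Ā_29 (⟨·,θ^∨⟩≤29); 4-tuples as given:

    λ_1 → (8, 8, 2, 4)
    λ_2 → (8, 8, 2, 4)
    λ_3 → (8, 8, 2, 4)
    λ_4 → (8, 8, 2, 4)
    λ_5 → (0, 14, 7, 8)
    λ_6 → (3, 1, 18, 0)
    λ_7 → (13, 1, 5, 9)
    λ_8 → (8, 8, 1, 9)
    λ_9 → (13, 1, 5, 9)
    λ_10 → (0, 14, 7, 8)
    λ_11 → (13, 1, 5, 9)
    λ_12 → (0, 14, 7, 8)
    λ_13 → (0, 14, 7, 8)
    λ_14 → (8, 8, 2, 4)
    λ_15 → (3, 1, 18, 0)

Grouping the 15 weights by Ā_29-representative: 5 linkage classes.

[[1, 2, 3, 4, 14], [5, 10, 12, 13], [6, 15], [7, 9, 11], [8]]


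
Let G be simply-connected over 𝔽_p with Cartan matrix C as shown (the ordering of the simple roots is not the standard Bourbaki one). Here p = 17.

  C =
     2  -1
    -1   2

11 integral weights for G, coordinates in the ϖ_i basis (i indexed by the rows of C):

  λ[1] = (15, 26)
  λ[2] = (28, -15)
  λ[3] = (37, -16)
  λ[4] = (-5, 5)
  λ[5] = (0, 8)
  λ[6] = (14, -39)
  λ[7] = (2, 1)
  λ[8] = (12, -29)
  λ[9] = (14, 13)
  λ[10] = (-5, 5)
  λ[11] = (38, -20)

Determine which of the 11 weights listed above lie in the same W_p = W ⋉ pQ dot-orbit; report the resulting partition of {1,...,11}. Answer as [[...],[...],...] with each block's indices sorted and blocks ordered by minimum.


Cartan matrix: type A_2 (|W|=6); un-permuting the 2 rows.

Folding the 11 weights λ_j+ρ into Ā_17 (reps in the given 2-coord order):

    λ_1 → (1, 9)
    λ_2 → (3, 2)
    λ_3 → (4, 2)
    λ_4 → (4, 2)
    λ_5 → (1, 9)
    λ_6 → (4, 2)
    λ_7 → (3, 2)
    λ_8 → (4, 2)
    λ_9 → (3, 2)
    λ_10 → (4, 2)
    λ_11 → (3, 2)

The 11 indices split into 3 linkage classes (same alcove rep ⇔ same W_17-dot-orbit):

[[1, 5], [2, 7, 9, 11], [3, 4, 6, 8, 10]]


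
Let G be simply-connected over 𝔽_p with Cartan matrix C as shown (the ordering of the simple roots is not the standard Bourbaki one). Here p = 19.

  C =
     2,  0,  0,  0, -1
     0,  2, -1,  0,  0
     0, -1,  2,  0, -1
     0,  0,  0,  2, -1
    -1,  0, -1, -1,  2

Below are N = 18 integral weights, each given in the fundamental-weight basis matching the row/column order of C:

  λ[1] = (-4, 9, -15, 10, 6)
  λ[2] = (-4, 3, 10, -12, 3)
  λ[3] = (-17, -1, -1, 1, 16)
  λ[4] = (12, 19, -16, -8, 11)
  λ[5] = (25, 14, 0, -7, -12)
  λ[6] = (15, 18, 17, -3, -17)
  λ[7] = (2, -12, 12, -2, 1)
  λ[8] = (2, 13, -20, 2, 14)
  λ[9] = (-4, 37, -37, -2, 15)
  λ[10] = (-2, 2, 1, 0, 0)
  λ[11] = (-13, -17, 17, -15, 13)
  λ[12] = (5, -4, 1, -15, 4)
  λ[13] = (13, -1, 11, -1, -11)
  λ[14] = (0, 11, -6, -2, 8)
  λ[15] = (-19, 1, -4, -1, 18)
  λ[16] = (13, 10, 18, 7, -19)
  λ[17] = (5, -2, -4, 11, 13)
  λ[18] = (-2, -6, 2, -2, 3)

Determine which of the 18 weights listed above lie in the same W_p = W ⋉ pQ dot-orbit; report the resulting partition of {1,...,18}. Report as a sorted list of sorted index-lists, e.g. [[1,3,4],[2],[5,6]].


Cartan matrix: type D_5 (|W|=1920); un-permuting the 5 rows.

Alcove-folded reps (p=19, 18 weights, presented ϖ-order):

  λ_1+ρ ↦ (7, 4, 0, 1, 3) · λ_2+ρ ↦ (7, 4, 0, 1, 3) · λ_3+ρ ↦ (16, 1, 0, 2, 0) · λ_4+ρ ↦ (1, 6, 1, 1, 2) · λ_5+ρ ↦ (1, 6, 1, 1, 2) · λ_6+ρ ↦ (16, 1, 0, 2, 0) · λ_7+ρ ↦ (3, 11, 0, 1, 1) · λ_8+ρ ↦ (1, 3, 2, 1, 0) · λ_9+ρ ↦ (3, 11, 0, 1, 1) · λ_10+ρ ↦ (1, 3, 2, 1, 0) · λ_11+ρ ↦ (1, 3, 2, 1, 0) · λ_12+ρ ↦ (1, 6, 1, 1, 2) · λ_13+ρ ↦ (4, 0, 2, 10, 0) · λ_14+ρ ↦ (1, 6, 1, 1, 2) · λ_15+ρ ↦ (16, 1, 0, 2, 0) · λ_16+ρ ↦ (7, 4, 0, 1, 3) · λ_17+ρ ↦ (1, 6, 1, 1, 2) · λ_18+ρ ↦ (1, 3, 2, 1, 0)

Grouping the 18 weights by Ā_19-representative: 6 linkage classes.

[[1, 2, 16], [3, 6, 15], [4, 5, 12, 14, 17], [7, 9], [8, 10, 11, 18], [13]]


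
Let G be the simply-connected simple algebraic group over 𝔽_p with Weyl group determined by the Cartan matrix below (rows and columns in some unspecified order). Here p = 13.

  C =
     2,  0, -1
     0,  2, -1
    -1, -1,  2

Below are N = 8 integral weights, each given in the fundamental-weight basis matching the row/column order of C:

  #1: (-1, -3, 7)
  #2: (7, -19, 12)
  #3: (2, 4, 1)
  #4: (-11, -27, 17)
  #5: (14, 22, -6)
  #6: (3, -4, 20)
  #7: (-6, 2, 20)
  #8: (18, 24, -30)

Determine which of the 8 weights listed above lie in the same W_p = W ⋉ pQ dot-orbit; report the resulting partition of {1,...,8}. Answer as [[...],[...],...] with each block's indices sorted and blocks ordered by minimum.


Root system A_3: the 3×3 matrix C matches after relabeling.

Folding the 8 weights λ_j+ρ into Ā_13 (reps in the given 3-coord order):

  λ_1 → (0, 2, 6);  λ_2 → (5, 5, 0);  λ_3 → (3, 5, 2);  λ_4 → (5, 5, 0);  λ_5 → (3, 5, 2);  λ_6 → (3, 4, 1);  λ_7 → (3, 5, 2);  λ_8 → (1, 7, 3)

5 distinct reps among the 8 weights ⇒ 5 W_13-linkage classes:

[[1], [2, 4], [3, 5, 7], [6], [8]]
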